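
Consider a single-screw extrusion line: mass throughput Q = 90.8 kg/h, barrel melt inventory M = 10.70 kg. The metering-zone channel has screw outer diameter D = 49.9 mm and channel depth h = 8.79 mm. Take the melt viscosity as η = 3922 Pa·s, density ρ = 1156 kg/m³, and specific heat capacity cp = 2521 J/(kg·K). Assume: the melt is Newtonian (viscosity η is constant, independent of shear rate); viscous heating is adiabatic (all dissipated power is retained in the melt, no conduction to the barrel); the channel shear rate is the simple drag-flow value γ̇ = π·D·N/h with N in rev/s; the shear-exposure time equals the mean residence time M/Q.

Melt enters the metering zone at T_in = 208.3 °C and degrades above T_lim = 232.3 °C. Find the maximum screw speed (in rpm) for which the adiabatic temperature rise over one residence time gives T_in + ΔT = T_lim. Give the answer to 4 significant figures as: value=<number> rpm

value=21.81 rpm

Convert throughput: Q = 90.8 kg/h = 90.8/3600 = 0.0252222 kg/s
t_res = M / Q_s = 10.70 / 0.0252222 = 424.229 s
D = 49.9 mm = 0.0499 m;  h = 8.79 mm = 0.00879 m
ΔT_a = T_lim − T_in = 232.3 °C − 208.3 °C = 24 K
Invert ΔT = ηγ̇²t_res/(ρcp) for γ̇: γ̇_max² = ΔT_a ρ cp / (η t_res) = 24·1156·2521 / (3922·424.229) = 42.0372 s⁻²
γ̇_max = √42.0372 = 6.48361 s⁻¹
N_max = γ̇_max h / (πD) = 6.48361·0.00879/(π·0.0499) = 0.363543 rev/s → ×60 = 21.8126 rpm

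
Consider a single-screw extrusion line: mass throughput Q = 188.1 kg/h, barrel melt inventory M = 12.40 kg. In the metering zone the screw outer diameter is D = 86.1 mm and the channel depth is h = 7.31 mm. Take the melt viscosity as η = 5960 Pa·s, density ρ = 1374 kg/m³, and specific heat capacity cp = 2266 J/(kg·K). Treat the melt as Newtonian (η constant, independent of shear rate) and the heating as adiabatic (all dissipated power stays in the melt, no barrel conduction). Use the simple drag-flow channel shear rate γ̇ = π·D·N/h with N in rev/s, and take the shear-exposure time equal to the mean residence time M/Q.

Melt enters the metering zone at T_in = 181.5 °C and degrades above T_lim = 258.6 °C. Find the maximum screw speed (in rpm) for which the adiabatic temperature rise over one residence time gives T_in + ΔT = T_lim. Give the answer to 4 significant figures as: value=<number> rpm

value=21.12 rpm

Convert throughput: Q = 188.1 kg/h = 188.1/3600 = 0.05225 kg/s
Mean residence time: t_res = M/Q_s = 12.40 kg / 0.05225 kg/s = 237.321 s
Convert to metres: D = 0.0861 m, h = 0.00731 m
ΔT_a = T_lim − T_in = 258.6 − 181.5 = 77.1 K
γ̇_max² = ΔT_a·ρ·cp/(η·t_res) = 77.1·1374·2266/(5960·237.321) = 169.715 s⁻²
γ̇_max = √169.715 = 13.0275 s⁻¹
N_max = γ̇_max h / (πD) = 13.0275·0.00731/(π·0.0861) = 0.352066 rev/s → ×60 = 21.124 rpm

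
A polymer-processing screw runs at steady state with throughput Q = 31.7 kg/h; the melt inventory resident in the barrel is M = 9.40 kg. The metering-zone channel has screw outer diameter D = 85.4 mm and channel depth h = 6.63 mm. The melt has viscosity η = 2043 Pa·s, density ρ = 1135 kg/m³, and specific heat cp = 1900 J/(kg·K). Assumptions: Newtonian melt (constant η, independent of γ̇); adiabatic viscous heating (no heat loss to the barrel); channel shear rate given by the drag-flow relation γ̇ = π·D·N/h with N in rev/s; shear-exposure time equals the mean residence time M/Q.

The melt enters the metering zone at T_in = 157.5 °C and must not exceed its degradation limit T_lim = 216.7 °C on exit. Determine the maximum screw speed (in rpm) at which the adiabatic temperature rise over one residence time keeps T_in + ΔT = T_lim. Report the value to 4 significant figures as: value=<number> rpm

value=11.34 rpm

Convert throughput: Q = 31.7 kg/h = 31.7/3600 = 0.00880556 kg/s
Mean residence time: t_res = M/Q_s = 9.40 kg / 0.00880556 kg/s = 1067.51 s
D = 85.4 mm = 0.0854 m;  h = 6.63 mm = 0.00663 m
Allowable rise: ΔT_a = T_lim − T_in = 216.7 − 157.5 = 59.2 K
γ̇_max² = ΔT_a·ρ·cp / (η·t_res) = [59.2 × 1135 × 1900] / [2043 × 1067.51] = 58.5372 s⁻²
γ̇_max = √58.5372 = 7.65096 s⁻¹
Solve γ̇ = πDN/h for N: N_max = γ̇_max·h/(π·D) = 7.65096 × 0.00663 / (π × 0.0854) = 0.18907 rev/s = 11.3442 rpm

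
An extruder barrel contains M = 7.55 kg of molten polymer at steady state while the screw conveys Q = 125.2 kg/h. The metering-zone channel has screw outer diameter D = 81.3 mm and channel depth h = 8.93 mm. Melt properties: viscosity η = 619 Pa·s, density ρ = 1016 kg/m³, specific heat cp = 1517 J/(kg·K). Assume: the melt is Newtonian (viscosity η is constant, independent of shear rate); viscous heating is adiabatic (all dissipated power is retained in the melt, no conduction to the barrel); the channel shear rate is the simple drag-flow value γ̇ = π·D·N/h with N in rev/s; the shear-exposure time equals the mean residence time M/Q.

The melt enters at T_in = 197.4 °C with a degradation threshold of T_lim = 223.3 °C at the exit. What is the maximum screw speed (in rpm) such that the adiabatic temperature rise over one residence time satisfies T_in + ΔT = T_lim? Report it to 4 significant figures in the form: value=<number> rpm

value=36.16 rpm

Throughput in SI: Q_s = 125.2 kg/h ÷ 3600 s/h = 0.0347778 kg/s
t_res = M / Q_s = 7.55 ÷ 0.0347778 = 217.093 s
Geometry in SI: D = 81.3 mm → 0.0813 m, h = 8.93 mm → 0.00893 m
ΔT_a = T_lim − T_in = 223.3 °C − 197.4 °C = 25.9 K
γ̇_max² = ΔT_a·ρ·cp/(η·t_res) = 25.9·1016·1517/(619·217.093) = 297.059 s⁻²
γ̇_max = sqrt(297.059) = 17.2354 s⁻¹
N_max = γ̇_max h / (πD) = 17.2354·0.00893/(π·0.0813) = 0.602605 rev/s → ×60 = 36.1563 rpm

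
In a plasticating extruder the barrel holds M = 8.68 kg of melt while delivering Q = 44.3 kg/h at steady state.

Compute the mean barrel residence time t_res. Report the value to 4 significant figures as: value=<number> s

value=705.4 s

Throughput in SI: Q_s = 44.3 kg/h ÷ 3600 s/h = 0.0123056 kg/s
t_res = M / Q_s = 8.68 ÷ 0.0123056 = 705.372 s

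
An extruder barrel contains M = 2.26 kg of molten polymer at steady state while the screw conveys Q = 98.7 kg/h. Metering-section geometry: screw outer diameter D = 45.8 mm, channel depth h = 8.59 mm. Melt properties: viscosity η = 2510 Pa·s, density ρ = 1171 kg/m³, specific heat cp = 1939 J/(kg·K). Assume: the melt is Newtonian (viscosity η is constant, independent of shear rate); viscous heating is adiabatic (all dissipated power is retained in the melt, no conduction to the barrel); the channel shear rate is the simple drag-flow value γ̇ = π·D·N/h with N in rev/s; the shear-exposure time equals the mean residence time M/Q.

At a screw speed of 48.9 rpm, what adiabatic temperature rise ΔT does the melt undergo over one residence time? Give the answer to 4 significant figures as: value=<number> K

Convert throughput: Q = 98.7 kg/h = 98.7/3600 = 0.0274167 kg/s
t_res = M / Q_s = 2.26 / 0.0274167 = 82.4316 s
Convert to SI: D = 0.0458 m, h = 0.00859 m, N = 48.9/60 = 0.815 rev/s
γ̇ = π D N / h = (π)(0.0458)(0.815) / 0.00859 = 13.6515 s⁻¹
Adiabatic rise: ΔT = η γ̇² t_res / (ρ cp) = 2510·(13.6515)²·82.4316 / (1171·1939) = 16.9821 K

value=16.98 K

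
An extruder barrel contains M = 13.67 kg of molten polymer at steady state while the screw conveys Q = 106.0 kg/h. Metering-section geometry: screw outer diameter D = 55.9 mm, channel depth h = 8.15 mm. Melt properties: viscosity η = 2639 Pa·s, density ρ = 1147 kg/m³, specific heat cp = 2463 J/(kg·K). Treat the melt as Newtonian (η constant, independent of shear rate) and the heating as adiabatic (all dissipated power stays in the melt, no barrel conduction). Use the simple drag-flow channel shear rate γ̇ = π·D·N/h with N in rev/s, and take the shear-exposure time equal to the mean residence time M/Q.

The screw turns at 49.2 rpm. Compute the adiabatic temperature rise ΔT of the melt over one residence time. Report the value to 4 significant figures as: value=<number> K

Convert throughput: Q = 106.0 kg/h = 106.0/3600 = 0.0294444 kg/s
t_res = M / Q_s = 13.67 ÷ 0.0294444 = 464.264 s
Convert to SI: D = 0.0559 m, h = 0.00815 m, N = 49.2/60 = 0.82 rev/s
Shear rate: γ̇ = πDN/h = π·0.0559·0.82/0.00815 = 17.6692 s⁻¹
ΔT = η·γ̇²·t_res/(ρ·cp) = [2639 × 17.6692² × 464.264] / [1147 × 2463] = 135.398 K

value=135.4 K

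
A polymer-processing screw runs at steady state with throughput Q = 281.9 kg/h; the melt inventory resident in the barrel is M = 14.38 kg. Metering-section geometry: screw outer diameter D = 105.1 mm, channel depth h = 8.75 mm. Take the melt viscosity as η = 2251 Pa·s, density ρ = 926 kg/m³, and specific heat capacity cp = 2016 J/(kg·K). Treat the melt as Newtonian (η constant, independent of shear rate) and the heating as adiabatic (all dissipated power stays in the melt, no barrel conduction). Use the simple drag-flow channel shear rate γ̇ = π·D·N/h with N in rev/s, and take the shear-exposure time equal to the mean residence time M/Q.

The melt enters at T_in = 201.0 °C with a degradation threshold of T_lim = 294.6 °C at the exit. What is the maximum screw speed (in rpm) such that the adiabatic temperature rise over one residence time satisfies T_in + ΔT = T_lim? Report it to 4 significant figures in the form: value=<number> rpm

value=32.69 rpm

Q_s = Q / 3600 = 281.9 / 3600 = 0.0783056 kg/s
t_res = M / Q_s = 14.38 / 0.0783056 = 183.64 s
D = 105.1 mm = 0.1051 m;  h = 8.75 mm = 0.00875 m
Allowable rise: ΔT_a = T_lim − T_in = 294.6 − 201.0 = 93.6 K
Invert ΔT = ηγ̇²t_res/(ρcp) for γ̇: γ̇_max² = ΔT_a ρ cp / (η t_res) = 93.6·926·2016 / (2251·183.64) = 422.703 s⁻²
γ̇_max = √422.703 = 20.5597 s⁻¹
Solve γ̇ = πDN/h for N: N_max = γ̇_max·h/(π·D) = 20.5597 × 0.00875 / (π × 0.1051) = 0.544845 rev/s = 32.6907 rpm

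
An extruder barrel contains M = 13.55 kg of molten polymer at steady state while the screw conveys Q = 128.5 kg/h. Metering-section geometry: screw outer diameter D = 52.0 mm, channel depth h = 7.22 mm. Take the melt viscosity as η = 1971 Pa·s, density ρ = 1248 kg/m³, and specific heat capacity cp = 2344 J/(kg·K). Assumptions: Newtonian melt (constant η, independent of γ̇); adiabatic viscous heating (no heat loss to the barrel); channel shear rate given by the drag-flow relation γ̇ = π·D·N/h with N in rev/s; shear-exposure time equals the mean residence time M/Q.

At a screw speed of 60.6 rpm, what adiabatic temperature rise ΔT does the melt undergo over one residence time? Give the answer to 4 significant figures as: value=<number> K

value=133.6 K

Throughput in SI: Q_s = 128.5 kg/h ÷ 3600 s/h = 0.0356944 kg/s
Mean residence time: t_res = M/Q_s = 13.55 kg / 0.0356944 kg/s = 379.611 s
Geometry in metres: D = 52.0 mm → 0.052 m, h = 7.22 mm → 0.00722 m; screw speed N = 60.6 rpm = 1.01 rev/s
Shear rate: γ̇ = πDN/h = π·0.052·1.01/0.00722 = 22.8527 s⁻¹
ΔT = η·γ̇²·t_res/(ρ·cp) = [1971 × 22.8527² × 379.611] / [1248 × 2344] = 133.576 K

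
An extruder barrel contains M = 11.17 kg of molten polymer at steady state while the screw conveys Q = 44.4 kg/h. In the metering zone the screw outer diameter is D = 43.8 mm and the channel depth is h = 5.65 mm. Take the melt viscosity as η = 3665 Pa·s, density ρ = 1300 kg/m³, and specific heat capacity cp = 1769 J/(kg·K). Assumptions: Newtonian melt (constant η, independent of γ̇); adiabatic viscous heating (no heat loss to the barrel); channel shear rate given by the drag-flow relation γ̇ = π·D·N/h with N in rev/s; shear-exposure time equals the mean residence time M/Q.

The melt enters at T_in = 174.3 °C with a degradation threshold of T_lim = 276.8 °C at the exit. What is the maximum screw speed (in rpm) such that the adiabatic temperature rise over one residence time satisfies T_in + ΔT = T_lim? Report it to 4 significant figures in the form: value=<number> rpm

Throughput in SI: Q_s = 44.4 kg/h ÷ 3600 s/h = 0.0123333 kg/s
t_res = M / Q_s = 11.17 / 0.0123333 = 905.676 s
D = 43.8 mm = 0.0438 m;  h = 5.65 mm = 0.00565 m
ΔT_a = T_lim − T_in = 276.8 °C − 174.3 °C = 102.5 K
Invert ΔT = ηγ̇²t_res/(ρcp) for γ̇: γ̇_max² = ΔT_a ρ cp / (η t_res) = 102.5·1300·1769 / (3665·905.676) = 71.0147 s⁻²
γ̇_max = √71.0147 = 8.42702 s⁻¹
N_max = γ̇_max·h / (π·D) = 8.42702 · 0.00565 / (π · 0.0438) = 0.346018 rev/s = 20.7611 rpm

value=20.76 rpm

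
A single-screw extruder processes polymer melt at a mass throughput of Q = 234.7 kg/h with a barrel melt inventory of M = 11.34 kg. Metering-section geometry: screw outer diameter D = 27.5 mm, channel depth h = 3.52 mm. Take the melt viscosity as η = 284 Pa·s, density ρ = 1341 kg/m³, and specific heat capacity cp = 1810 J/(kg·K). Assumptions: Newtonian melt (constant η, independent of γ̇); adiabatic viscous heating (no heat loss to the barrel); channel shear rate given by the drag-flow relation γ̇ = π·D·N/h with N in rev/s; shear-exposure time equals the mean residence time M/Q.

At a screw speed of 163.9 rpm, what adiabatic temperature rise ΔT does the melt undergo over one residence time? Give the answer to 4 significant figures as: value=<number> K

Q_s = Q / 3600 = 234.7 / 3600 = 0.0651944 kg/s
t_res = M / Q_s = 11.34 ÷ 0.0651944 = 173.941 s
D = 27.5 mm = 0.0275 m;  h = 3.52 mm = 0.00352 m;  N = 163.9 rpm / 60 = 2.73167 rev/s
γ̇ = π·D·N / h = π · 0.0275 · 2.73167 / 0.00352 = 67.0452 s⁻¹
ΔT = η·γ̇²·t_res/(ρ·cp) = [284 × 67.0452² × 173.941] / [1341 × 1810] = 91.4847 K

value=91.48 K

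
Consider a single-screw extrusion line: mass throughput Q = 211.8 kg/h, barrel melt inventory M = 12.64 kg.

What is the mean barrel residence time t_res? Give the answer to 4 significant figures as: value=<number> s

value=214.8 s

Q_s = Q / 3600 = 211.8 / 3600 = 0.0588333 kg/s
t_res = M / Q_s = 12.64 ÷ 0.0588333 = 214.844 s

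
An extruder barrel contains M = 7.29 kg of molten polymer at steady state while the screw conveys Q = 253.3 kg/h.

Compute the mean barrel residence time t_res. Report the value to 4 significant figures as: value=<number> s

Convert throughput: Q = 253.3 kg/h = 253.3/3600 = 0.0703611 kg/s
t_res = M / Q_s = 7.29 / 0.0703611 = 103.608 s

value=103.6 s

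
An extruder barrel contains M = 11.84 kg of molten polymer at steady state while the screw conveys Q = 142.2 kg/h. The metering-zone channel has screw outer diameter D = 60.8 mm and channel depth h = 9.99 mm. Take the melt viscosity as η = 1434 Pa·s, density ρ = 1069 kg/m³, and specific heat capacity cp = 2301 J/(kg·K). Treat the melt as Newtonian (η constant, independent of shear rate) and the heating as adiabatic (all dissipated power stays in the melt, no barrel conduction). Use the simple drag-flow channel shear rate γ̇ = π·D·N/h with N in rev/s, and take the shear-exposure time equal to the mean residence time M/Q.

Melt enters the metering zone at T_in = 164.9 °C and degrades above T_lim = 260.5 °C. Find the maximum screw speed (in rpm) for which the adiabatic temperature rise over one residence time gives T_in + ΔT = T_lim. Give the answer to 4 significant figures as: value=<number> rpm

value=73.40 rpm

Throughput in SI: Q_s = 142.2 kg/h ÷ 3600 s/h = 0.0395 kg/s
Mean residence time: t_res = M/Q_s = 11.84 kg / 0.0395 kg/s = 299.747 s
Geometry in SI: D = 60.8 mm → 0.0608 m, h = 9.99 mm → 0.00999 m
Allowable rise: ΔT_a = T_lim − T_in = 260.5 − 164.9 = 95.6 K
γ̇_max² = ΔT_a·ρ·cp / (η·t_res) = [95.6 × 1069 × 2301] / [1434 × 299.747] = 547.077 s⁻²
Take the square root: γ̇_max = √(547.077) = 23.3897 s⁻¹
N_max = γ̇_max h / (πD) = 23.3897·0.00999/(π·0.0608) = 1.22331 rev/s → ×60 = 73.3986 rpm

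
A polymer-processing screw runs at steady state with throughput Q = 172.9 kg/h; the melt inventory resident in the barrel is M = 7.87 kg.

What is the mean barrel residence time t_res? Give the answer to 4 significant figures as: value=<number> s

value=163.9 s

Convert throughput: Q = 172.9 kg/h = 172.9/3600 = 0.0480278 kg/s
Mean residence time: t_res = M/Q_s = 7.87 kg / 0.0480278 kg/s = 163.864 s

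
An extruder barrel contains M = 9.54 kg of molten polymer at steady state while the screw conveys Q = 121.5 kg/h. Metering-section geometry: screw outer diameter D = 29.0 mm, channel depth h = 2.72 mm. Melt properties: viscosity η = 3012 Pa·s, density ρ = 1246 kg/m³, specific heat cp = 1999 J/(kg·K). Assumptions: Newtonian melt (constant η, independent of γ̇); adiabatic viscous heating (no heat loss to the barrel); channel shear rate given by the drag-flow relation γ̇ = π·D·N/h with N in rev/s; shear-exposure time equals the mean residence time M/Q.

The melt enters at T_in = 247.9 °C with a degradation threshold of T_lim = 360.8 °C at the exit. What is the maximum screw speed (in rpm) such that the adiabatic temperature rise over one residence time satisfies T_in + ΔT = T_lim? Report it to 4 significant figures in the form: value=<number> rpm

Convert throughput: Q = 121.5 kg/h = 121.5/3600 = 0.03375 kg/s
t_res = M / Q_s = 9.54 ÷ 0.03375 = 282.667 s
Convert to metres: D = 0.029 m, h = 0.00272 m
ΔT_a = T_lim − T_in = 360.8 °C − 247.9 °C = 112.9 K
γ̇_max² = ΔT_a·ρ·cp / (η·t_res) = [112.9 × 1246 × 1999] / [3012 × 282.667] = 330.29 s⁻²
γ̇_max = sqrt(330.29) = 18.1739 s⁻¹
Solve γ̇ = πDN/h for N: N_max = γ̇_max·h/(π·D) = 18.1739 × 0.00272 / (π × 0.029) = 0.542586 rev/s = 32.5552 rpm

value=32.56 rpm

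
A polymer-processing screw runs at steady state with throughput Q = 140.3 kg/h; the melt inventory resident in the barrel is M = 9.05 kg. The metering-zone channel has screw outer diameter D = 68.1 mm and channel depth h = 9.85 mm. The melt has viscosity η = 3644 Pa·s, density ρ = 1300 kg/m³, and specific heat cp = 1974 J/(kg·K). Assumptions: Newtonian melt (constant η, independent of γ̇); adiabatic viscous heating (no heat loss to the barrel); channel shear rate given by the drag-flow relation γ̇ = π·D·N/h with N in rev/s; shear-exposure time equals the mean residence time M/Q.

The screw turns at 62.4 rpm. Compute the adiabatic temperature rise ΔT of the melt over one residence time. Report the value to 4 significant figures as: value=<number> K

value=168.3 K

Throughput in SI: Q_s = 140.3 kg/h ÷ 3600 s/h = 0.0389722 kg/s
Mean residence time: t_res = M/Q_s = 9.05 kg / 0.0389722 kg/s = 232.217 s
D = 68.1 mm = 0.0681 m;  h = 9.85 mm = 0.00985 m;  N = 62.4 rpm / 60 = 1.04 rev/s
γ̇ = π D N / h = (π)(0.0681)(1.04) / 0.00985 = 22.5888 s⁻¹
Adiabatic rise: ΔT = η γ̇² t_res / (ρ cp) = 3644·(22.5888)²·232.217 / (1300·1974) = 168.256 K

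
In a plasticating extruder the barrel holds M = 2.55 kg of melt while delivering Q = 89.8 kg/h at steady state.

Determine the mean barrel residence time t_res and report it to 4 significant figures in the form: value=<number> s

value=102.2 s

Convert throughput: Q = 89.8 kg/h = 89.8/3600 = 0.0249444 kg/s
t_res = M / Q_s = 2.55 ÷ 0.0249444 = 102.227 s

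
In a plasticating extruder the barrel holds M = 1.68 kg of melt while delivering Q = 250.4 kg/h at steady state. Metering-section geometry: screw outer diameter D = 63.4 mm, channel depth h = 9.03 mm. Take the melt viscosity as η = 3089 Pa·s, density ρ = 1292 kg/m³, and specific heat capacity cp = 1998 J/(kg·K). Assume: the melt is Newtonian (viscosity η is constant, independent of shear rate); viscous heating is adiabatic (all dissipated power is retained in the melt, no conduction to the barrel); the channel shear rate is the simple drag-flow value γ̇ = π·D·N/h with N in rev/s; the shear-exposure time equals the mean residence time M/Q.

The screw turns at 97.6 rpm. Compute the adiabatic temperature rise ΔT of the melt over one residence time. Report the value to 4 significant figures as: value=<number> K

Throughput in SI: Q_s = 250.4 kg/h ÷ 3600 s/h = 0.0695556 kg/s
Mean residence time: t_res = M/Q_s = 1.68 kg / 0.0695556 kg/s = 24.1534 s
Geometry in metres: D = 63.4 mm → 0.0634 m, h = 9.03 mm → 0.00903 m; screw speed N = 97.6 rpm = 1.62667 rev/s
Shear rate: γ̇ = πDN/h = π·0.0634·1.62667/0.00903 = 35.8798 s⁻¹
ΔT = η·γ̇²·t_res / (ρ·cp) = 3089 · (35.8798)² · 24.1534 / (1292 · 1998) = 37.2081 K

value=37.21 K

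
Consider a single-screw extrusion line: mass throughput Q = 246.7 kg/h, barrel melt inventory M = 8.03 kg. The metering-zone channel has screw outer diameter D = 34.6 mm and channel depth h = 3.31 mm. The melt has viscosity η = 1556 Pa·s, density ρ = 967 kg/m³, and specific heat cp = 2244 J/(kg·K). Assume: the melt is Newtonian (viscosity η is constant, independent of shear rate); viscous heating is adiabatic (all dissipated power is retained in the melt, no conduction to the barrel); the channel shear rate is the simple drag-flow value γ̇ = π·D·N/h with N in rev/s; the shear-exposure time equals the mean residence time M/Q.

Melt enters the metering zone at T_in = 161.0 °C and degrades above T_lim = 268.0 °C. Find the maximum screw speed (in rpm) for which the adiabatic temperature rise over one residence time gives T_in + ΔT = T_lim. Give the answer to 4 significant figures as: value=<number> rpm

value=65.20 rpm

Q_s = Q / 3600 = 246.7 / 3600 = 0.0685278 kg/s
Mean residence time: t_res = M/Q_s = 8.03 kg / 0.0685278 kg/s = 117.179 s
Convert to metres: D = 0.0346 m, h = 0.00331 m
Allowable rise: ΔT_a = T_lim − T_in = 268.0 − 161.0 = 107 K
γ̇_max² = ΔT_a·ρ·cp/(η·t_res) = 107·967·2244/(1556·117.179) = 1273.43 s⁻²
γ̇_max = sqrt(1273.43) = 35.6851 s⁻¹
Solve γ̇ = πDN/h for N: N_max = γ̇_max·h/(π·D) = 35.6851 × 0.00331 / (π × 0.0346) = 1.08665 rev/s = 65.1989 rpm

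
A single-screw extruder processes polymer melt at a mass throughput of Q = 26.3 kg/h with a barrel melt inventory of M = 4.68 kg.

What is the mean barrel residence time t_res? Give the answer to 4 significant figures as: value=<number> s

value=640.6 s

Q_s = Q / 3600 = 26.3 / 3600 = 0.00730556 kg/s
Mean residence time: t_res = M/Q_s = 4.68 kg / 0.00730556 kg/s = 640.608 s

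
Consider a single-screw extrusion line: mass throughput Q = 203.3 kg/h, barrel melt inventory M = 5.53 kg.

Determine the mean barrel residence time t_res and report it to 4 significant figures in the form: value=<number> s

value=97.92 s

Throughput in SI: Q_s = 203.3 kg/h ÷ 3600 s/h = 0.0564722 kg/s
t_res = M / Q_s = 5.53 ÷ 0.0564722 = 97.9242 s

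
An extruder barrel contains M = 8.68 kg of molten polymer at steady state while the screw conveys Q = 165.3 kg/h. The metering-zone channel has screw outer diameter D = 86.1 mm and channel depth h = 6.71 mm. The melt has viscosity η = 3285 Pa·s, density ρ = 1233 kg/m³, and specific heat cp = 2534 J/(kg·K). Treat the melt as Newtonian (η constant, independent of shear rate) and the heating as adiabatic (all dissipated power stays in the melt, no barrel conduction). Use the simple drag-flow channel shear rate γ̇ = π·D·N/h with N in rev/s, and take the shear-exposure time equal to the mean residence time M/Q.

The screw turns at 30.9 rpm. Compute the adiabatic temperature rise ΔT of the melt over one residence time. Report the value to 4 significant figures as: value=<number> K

Convert throughput: Q = 165.3 kg/h = 165.3/3600 = 0.0459167 kg/s
t_res = M / Q_s = 8.68 ÷ 0.0459167 = 189.038 s
D = 86.1 mm = 0.0861 m;  h = 6.71 mm = 0.00671 m;  N = 30.9 rpm / 60 = 0.515 rev/s
γ̇ = π D N / h = (π)(0.0861)(0.515) / 0.00671 = 20.7605 s⁻¹
ΔT = η·γ̇²·t_res/(ρ·cp) = [3285 × 20.7605² × 189.038] / [1233 × 2534] = 85.6625 K

value=85.66 K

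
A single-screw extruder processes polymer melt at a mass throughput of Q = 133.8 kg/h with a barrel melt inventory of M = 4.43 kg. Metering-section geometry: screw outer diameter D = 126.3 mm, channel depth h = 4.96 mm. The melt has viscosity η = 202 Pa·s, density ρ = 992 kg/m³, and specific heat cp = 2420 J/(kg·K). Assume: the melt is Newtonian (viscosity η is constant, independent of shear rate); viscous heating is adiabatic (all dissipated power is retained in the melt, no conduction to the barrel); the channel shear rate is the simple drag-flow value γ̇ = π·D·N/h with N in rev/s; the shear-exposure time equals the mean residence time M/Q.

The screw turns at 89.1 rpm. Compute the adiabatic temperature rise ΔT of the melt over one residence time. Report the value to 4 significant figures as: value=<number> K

value=141.5 K

Convert throughput: Q = 133.8 kg/h = 133.8/3600 = 0.0371667 kg/s
Mean residence time: t_res = M/Q_s = 4.43 kg / 0.0371667 kg/s = 119.193 s
Geometry in metres: D = 126.3 mm → 0.1263 m, h = 4.96 mm → 0.00496 m; screw speed N = 89.1 rpm = 1.485 rev/s
Shear rate: γ̇ = πDN/h = π·0.1263·1.485/0.00496 = 118.795 s⁻¹
ΔT = η·γ̇²·t_res/(ρ·cp) = [202 × 118.795² × 119.193] / [992 × 2420] = 141.537 K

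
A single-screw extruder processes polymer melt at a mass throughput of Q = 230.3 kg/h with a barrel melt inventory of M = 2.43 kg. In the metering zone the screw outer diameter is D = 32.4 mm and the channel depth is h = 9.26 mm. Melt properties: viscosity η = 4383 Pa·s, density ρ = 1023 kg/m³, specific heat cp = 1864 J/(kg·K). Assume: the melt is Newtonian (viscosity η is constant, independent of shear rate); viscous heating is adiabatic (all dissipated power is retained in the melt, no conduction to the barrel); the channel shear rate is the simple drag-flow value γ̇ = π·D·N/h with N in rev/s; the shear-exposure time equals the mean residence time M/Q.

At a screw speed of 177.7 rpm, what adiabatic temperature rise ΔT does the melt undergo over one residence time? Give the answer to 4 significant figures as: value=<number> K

Q_s = Q / 3600 = 230.3 / 3600 = 0.0639722 kg/s
Mean residence time: t_res = M/Q_s = 2.43 kg / 0.0639722 kg/s = 37.9852 s
Convert to SI: D = 0.0324 m, h = 0.00926 m, N = 177.7/60 = 2.96167 rev/s
γ̇ = π·D·N / h = π · 0.0324 · 2.96167 / 0.00926 = 32.5552 s⁻¹
ΔT = η·γ̇²·t_res / (ρ·cp) = 4383 · (32.5552)² · 37.9852 / (1023 · 1864) = 92.5348 K

value=92.53 K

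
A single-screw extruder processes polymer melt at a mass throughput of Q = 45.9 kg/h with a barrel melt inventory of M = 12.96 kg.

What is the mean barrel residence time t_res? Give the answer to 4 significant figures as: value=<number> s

value=1016. s

Q_s = Q / 3600 = 45.9 / 3600 = 0.01275 kg/s
t_res = M / Q_s = 12.96 / 0.01275 = 1016.47 s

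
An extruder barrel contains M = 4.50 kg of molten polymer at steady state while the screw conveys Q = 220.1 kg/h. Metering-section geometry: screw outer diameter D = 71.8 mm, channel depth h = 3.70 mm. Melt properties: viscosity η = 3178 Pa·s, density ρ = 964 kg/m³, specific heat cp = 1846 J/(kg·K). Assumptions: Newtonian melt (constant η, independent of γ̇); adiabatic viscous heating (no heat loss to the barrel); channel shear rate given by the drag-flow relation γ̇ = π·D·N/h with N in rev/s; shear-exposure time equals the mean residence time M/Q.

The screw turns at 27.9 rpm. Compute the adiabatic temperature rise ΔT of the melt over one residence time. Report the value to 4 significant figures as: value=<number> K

Convert throughput: Q = 220.1 kg/h = 220.1/3600 = 0.0611389 kg/s
Mean residence time: t_res = M/Q_s = 4.50 kg / 0.0611389 kg/s = 73.6029 s
Convert to SI: D = 0.0718 m, h = 0.0037 m, N = 27.9/60 = 0.465 rev/s
γ̇ = π D N / h = (π)(0.0718)(0.465) / 0.0037 = 28.3482 s⁻¹
ΔT = η·γ̇²·t_res / (ρ·cp) = 3178 · (28.3482)² · 73.6029 / (964 · 1846) = 105.631 K

value=105.6 K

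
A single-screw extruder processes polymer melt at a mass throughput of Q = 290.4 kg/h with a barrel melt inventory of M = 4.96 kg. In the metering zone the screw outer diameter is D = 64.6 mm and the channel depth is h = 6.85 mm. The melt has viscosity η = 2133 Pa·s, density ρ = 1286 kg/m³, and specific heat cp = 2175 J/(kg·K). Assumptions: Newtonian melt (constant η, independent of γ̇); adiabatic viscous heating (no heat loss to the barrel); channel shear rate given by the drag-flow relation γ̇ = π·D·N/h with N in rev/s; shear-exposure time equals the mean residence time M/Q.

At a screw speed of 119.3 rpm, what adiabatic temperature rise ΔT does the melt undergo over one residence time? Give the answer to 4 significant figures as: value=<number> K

value=162.7 K

Throughput in SI: Q_s = 290.4 kg/h ÷ 3600 s/h = 0.0806667 kg/s
Mean residence time: t_res = M/Q_s = 4.96 kg / 0.0806667 kg/s = 61.4876 s
Convert to SI: D = 0.0646 m, h = 0.00685 m, N = 119.3/60 = 1.98833 rev/s
Shear rate: γ̇ = πDN/h = π·0.0646·1.98833/0.00685 = 58.9089 s⁻¹
ΔT = η·γ̇²·t_res / (ρ·cp) = 2133 · (58.9089)² · 61.4876 / (1286 · 2175) = 162.72 K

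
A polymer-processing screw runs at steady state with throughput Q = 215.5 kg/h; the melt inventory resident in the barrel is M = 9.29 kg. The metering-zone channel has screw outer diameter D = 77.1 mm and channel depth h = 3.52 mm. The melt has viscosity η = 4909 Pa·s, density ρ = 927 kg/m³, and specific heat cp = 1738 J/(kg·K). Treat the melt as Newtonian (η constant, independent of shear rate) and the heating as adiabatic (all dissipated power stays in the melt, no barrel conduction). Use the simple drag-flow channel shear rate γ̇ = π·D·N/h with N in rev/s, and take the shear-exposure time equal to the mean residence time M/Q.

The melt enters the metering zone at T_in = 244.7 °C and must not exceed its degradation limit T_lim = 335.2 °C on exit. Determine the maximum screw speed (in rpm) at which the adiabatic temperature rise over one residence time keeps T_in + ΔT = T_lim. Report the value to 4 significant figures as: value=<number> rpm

Q_s = Q / 3600 = 215.5 / 3600 = 0.0598611 kg/s
t_res = M / Q_s = 9.29 / 0.0598611 = 155.193 s
Convert to metres: D = 0.0771 m, h = 0.00352 m
Allowable rise: ΔT_a = T_lim − T_in = 335.2 − 244.7 = 90.5 K
γ̇_max² = ΔT_a·ρ·cp / (η·t_res) = [90.5 × 927 × 1738] / [4909 × 155.193] = 191.388 s⁻²
Take the square root: γ̇_max = √(191.388) = 13.8343 s⁻¹
N_max = γ̇_max·h / (π·D) = 13.8343 · 0.00352 / (π · 0.0771) = 0.201046 rev/s = 12.0628 rpm

value=12.06 rpm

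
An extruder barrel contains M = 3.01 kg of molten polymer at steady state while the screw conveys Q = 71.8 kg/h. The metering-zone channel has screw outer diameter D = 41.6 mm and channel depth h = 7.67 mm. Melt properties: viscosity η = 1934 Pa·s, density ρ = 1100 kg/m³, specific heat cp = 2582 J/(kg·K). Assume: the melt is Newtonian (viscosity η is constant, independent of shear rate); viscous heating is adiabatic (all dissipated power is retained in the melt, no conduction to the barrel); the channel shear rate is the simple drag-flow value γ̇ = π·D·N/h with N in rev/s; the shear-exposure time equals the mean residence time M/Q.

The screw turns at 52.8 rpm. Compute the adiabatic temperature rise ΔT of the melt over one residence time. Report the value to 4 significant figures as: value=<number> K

value=23.11 K

Throughput in SI: Q_s = 71.8 kg/h ÷ 3600 s/h = 0.0199444 kg/s
Mean residence time: t_res = M/Q_s = 3.01 kg / 0.0199444 kg/s = 150.919 s
D = 41.6 mm = 0.0416 m;  h = 7.67 mm = 0.00767 m;  N = 52.8 rpm / 60 = 0.88 rev/s
γ̇ = π·D·N / h = π · 0.0416 · 0.88 / 0.00767 = 14.9944 s⁻¹
ΔT = η·γ̇²·t_res/(ρ·cp) = [1934 × 14.9944² × 150.919] / [1100 × 2582] = 23.1054 K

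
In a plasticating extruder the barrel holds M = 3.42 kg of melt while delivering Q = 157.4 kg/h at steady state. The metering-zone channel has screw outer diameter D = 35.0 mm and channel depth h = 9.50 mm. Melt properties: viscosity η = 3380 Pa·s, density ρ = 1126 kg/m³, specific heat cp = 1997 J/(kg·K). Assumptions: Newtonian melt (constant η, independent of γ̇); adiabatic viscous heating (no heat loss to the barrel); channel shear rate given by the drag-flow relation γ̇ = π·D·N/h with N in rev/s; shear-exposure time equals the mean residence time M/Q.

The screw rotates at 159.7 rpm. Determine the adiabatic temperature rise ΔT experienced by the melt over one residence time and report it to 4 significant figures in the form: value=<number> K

value=111.6 K

Q_s = Q / 3600 = 157.4 / 3600 = 0.0437222 kg/s
t_res = M / Q_s = 3.42 / 0.0437222 = 78.2211 s
D = 35.0 mm = 0.035 m;  h = 9.50 mm = 0.0095 m;  N = 159.7 rpm / 60 = 2.66167 rev/s
γ̇ = π·D·N / h = π · 0.035 · 2.66167 / 0.0095 = 30.8069 s⁻¹
ΔT = η·γ̇²·t_res/(ρ·cp) = [3380 × 30.8069² × 78.2211] / [1126 × 1997] = 111.589 K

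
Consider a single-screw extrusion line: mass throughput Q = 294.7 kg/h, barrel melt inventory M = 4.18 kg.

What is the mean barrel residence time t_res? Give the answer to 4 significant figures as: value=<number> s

value=51.06 s

Throughput in SI: Q_s = 294.7 kg/h ÷ 3600 s/h = 0.0818611 kg/s
t_res = M / Q_s = 4.18 / 0.0818611 = 51.0621 s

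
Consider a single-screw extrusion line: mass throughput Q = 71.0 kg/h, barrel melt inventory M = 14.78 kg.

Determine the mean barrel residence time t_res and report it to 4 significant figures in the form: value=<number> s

value=749.4 s

Throughput in SI: Q_s = 71.0 kg/h ÷ 3600 s/h = 0.0197222 kg/s
Mean residence time: t_res = M/Q_s = 14.78 kg / 0.0197222 kg/s = 749.408 s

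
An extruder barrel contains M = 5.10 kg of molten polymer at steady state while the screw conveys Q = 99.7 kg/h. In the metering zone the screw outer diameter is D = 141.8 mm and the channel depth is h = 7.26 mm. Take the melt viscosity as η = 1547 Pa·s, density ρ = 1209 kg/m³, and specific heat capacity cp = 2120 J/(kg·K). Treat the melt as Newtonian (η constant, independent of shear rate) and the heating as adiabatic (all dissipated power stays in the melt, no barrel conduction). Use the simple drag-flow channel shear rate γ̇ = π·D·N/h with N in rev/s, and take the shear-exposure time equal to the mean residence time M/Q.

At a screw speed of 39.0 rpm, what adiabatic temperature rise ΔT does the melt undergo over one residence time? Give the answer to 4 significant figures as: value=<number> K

Convert throughput: Q = 99.7 kg/h = 99.7/3600 = 0.0276944 kg/s
t_res = M / Q_s = 5.10 / 0.0276944 = 184.152 s
Geometry in metres: D = 141.8 mm → 0.1418 m, h = 7.26 mm → 0.00726 m; screw speed N = 39.0 rpm = 0.65 rev/s
γ̇ = π·D·N / h = π · 0.1418 · 0.65 / 0.00726 = 39.8844 s⁻¹
Adiabatic rise: ΔT = η γ̇² t_res / (ρ cp) = 1547·(39.8844)²·184.152 / (1209·2120) = 176.812 K

value=176.8 K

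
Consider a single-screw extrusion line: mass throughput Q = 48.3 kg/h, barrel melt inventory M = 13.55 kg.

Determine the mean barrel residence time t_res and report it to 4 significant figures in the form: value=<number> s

value=1010. s

Throughput in SI: Q_s = 48.3 kg/h ÷ 3600 s/h = 0.0134167 kg/s
Mean residence time: t_res = M/Q_s = 13.55 kg / 0.0134167 kg/s = 1009.94 s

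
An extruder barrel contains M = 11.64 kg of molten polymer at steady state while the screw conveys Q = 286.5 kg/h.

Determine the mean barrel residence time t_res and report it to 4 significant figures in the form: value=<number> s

Convert throughput: Q = 286.5 kg/h = 286.5/3600 = 0.0795833 kg/s
t_res = M / Q_s = 11.64 / 0.0795833 = 146.262 s

value=146.3 s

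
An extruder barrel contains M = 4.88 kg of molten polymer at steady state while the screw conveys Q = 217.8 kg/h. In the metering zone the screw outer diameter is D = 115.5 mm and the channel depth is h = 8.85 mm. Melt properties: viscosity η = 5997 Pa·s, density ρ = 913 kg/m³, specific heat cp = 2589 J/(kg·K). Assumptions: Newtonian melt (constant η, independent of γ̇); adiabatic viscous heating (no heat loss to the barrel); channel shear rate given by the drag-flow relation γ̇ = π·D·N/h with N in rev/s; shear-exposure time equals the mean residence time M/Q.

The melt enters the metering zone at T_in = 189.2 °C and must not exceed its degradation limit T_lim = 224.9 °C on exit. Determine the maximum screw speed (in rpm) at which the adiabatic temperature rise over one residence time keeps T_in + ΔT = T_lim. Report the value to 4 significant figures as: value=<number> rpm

Q_s = Q / 3600 = 217.8 / 3600 = 0.0605 kg/s
t_res = M / Q_s = 4.88 / 0.0605 = 80.6612 s
D = 115.5 mm = 0.1155 m;  h = 8.85 mm = 0.00885 m
ΔT_a = T_lim − T_in = 224.9 − 189.2 = 35.7 K
γ̇_max² = ΔT_a·ρ·cp / (η·t_res) = [35.7 × 913 × 2589] / [5997 × 80.6612] = 174.451 s⁻²
Take the square root: γ̇_max = √(174.451) = 13.208 s⁻¹
N_max = γ̇_max h / (πD) = 13.208·0.00885/(π·0.1155) = 0.322142 rev/s → ×60 = 19.3285 rpm

value=19.33 rpm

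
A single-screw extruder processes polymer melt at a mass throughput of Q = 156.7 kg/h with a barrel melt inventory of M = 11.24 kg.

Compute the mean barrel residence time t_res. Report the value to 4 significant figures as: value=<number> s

value=258.2 s

Convert throughput: Q = 156.7 kg/h = 156.7/3600 = 0.0435278 kg/s
t_res = M / Q_s = 11.24 ÷ 0.0435278 = 258.226 s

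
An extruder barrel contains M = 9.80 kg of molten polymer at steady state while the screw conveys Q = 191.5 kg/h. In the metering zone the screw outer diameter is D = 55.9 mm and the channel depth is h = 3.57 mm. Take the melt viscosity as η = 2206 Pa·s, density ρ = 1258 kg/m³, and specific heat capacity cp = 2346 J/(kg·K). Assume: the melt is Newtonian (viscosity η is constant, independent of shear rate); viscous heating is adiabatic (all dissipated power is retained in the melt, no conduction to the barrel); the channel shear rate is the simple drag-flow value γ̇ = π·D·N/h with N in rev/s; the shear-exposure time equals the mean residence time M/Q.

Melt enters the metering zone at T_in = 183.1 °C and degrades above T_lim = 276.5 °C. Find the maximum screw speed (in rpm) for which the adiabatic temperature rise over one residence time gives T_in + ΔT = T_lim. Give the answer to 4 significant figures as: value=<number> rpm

Throughput in SI: Q_s = 191.5 kg/h ÷ 3600 s/h = 0.0531944 kg/s
Mean residence time: t_res = M/Q_s = 9.80 kg / 0.0531944 kg/s = 184.23 s
Convert to metres: D = 0.0559 m, h = 0.00357 m
ΔT_a = T_lim − T_in = 276.5 °C − 183.1 °C = 93.4 K
γ̇_max² = ΔT_a·ρ·cp/(η·t_res) = 93.4·1258·2346/(2206·184.23) = 678.251 s⁻²
Take the square root: γ̇_max = √(678.251) = 26.0432 s⁻¹
N_max = γ̇_max·h / (π·D) = 26.0432 · 0.00357 / (π · 0.0559) = 0.529422 rev/s = 31.7653 rpm

value=31.77 rpm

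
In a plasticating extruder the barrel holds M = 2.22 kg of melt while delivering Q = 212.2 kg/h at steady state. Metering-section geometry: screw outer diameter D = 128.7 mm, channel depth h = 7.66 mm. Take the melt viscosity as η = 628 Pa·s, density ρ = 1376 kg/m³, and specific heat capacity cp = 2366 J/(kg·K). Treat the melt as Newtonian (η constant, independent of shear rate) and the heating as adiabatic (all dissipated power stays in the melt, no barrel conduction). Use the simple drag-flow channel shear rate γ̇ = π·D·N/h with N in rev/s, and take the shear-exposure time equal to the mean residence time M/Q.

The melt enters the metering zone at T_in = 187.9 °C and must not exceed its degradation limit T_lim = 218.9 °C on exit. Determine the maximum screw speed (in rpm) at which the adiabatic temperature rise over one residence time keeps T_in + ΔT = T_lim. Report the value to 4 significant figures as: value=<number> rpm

Throughput in SI: Q_s = 212.2 kg/h ÷ 3600 s/h = 0.0589444 kg/s
t_res = M / Q_s = 2.22 / 0.0589444 = 37.6626 s
D = 128.7 mm = 0.1287 m;  h = 7.66 mm = 0.00766 m
ΔT_a = T_lim − T_in = 218.9 − 187.9 = 31 K
γ̇_max² = ΔT_a·ρ·cp / (η·t_res) = [31 × 1376 × 2366] / [628 × 37.6626] = 4267.02 s⁻²
Take the square root: γ̇_max = √(4267.02) = 65.3225 s⁻¹
N_max = γ̇_max h / (πD) = 65.3225·0.00766/(π·0.1287) = 1.23755 rev/s → ×60 = 74.253 rpm

value=74.25 rpm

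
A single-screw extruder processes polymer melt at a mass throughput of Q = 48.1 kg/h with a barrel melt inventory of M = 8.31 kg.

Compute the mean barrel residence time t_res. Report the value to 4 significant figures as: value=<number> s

value=622.0 s

Convert throughput: Q = 48.1 kg/h = 48.1/3600 = 0.0133611 kg/s
Mean residence time: t_res = M/Q_s = 8.31 kg / 0.0133611 kg/s = 621.954 s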